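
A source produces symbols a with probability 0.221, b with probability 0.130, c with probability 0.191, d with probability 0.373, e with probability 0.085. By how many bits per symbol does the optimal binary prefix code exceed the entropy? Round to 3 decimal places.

0.062 bits

Entropy H = −Σ p log₂ p ≈ 2.1531 bits.
Huffman merges: 17/200+13/100→43/200; 191/1000+43/200→203/500; 221/1000+373/1000→297/500; 203/500+297/500→1. L = 443/200 ≈ 2.2150.
L − H = 2.2150 − 2.1531 = 0.062 bits.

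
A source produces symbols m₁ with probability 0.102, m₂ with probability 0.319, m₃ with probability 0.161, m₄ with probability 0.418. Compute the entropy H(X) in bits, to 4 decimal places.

H = −Σ pᵢ log₂ pᵢ.
−0.102·log₂(0.102) = 0.3359
−0.319·log₂(0.319) = 0.5258
−0.161·log₂(0.161) = 0.4242
−0.418·log₂(0.418) = 0.5260
Sum ≈ 1.8120 → 1.8120 bits.

1.8120 bits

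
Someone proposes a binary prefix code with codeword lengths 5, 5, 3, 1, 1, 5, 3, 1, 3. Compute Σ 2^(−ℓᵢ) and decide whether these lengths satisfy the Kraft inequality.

1.96875; no

With common denominator 2^5 = 32: Σ 2^(−ℓᵢ) = 1/32 + 1/32 + 4/32 + 16/32 + 16/32 + 1/32 + 4/32 + 16/32 + 4/32 = 63/32 = 1.96875.
Kraft's inequality requires Σ ≤ 1; here Σ = 1.96875 > 1, so no such prefix code exists.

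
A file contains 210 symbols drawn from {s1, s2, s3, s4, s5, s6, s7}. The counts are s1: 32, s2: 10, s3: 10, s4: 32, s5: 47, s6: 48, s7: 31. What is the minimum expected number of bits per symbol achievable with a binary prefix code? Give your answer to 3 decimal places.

Probabilities are the counts divided by 210.
Repeatedly combine the two least-probable nodes; the expected code length is the sum of the merged weights.
merge 1/21 + 1/21 → 2/21
merge 2/21 + 31/210 → 17/70
merge 16/105 + 16/105 → 32/105
merge 47/210 + 8/35 → 19/42
merge 17/70 + 32/105 → 23/42
merge 19/42 + 23/42 → 1
L = 2/21 + 17/70 + 32/105 + 19/42 + 23/42 + 1 = 37/14 ≈ 2.643 bits/symbol.

2.643 bits/symbol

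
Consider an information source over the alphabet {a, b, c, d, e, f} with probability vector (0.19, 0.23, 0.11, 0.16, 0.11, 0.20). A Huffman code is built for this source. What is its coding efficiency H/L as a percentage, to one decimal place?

Entropy H = −Σ p log₂ p ≈ 2.5309 bits.
Huffman merges: 11/100+11/100→11/50; 4/25+19/100→7/20; 1/5+11/50→21/50; 23/100+7/20→29/50; 21/50+29/50→1. L = 257/100 ≈ 2.5700.
Efficiency = H/L = 2.5309/2.5700 = 98.5%.

98.5%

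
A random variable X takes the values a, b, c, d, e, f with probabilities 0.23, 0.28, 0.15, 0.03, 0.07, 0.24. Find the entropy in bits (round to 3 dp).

2.327 bits

H = −Σ pᵢ log₂ pᵢ.
−0.23·log₂(0.23) = 0.4877
−0.28·log₂(0.28) = 0.5142
−0.15·log₂(0.15) = 0.4105
−0.03·log₂(0.03) = 0.1518
−0.07·log₂(0.07) = 0.2686
−0.24·log₂(0.24) = 0.4941
Sum ≈ 2.3269 → 2.327 bits.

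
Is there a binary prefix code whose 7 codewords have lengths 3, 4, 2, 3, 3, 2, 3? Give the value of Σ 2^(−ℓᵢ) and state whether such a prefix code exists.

1.0625; no

With common denominator 2^4 = 16: Σ 2^(−ℓᵢ) = 2/16 + 1/16 + 4/16 + 2/16 + 2/16 + 4/16 + 2/16 = 17/16 = 1.0625.
Kraft's inequality requires Σ ≤ 1; here Σ = 1.0625 > 1, so no such prefix code exists.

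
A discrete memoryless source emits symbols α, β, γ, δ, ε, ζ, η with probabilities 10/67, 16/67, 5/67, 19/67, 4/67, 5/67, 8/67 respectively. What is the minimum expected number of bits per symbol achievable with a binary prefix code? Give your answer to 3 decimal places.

2.612 bits/symbol

Repeatedly combine the two least-probable nodes; the expected code length is the sum of the merged weights.
merge 4/67 + 5/67 → 9/67
merge 5/67 + 8/67 → 13/67
merge 9/67 + 10/67 → 19/67
merge 13/67 + 16/67 → 29/67
merge 19/67 + 19/67 → 38/67
merge 29/67 + 38/67 → 1
L = 9/67 + 13/67 + 19/67 + 29/67 + 38/67 + 1 = 175/67 ≈ 2.612 bits/symbol.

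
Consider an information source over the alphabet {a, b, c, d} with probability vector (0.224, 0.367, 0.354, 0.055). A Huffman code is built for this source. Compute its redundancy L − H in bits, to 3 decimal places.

0.137 bits

Entropy H = −Σ p log₂ p ≈ 1.7747 bits.
Huffman merges: 11/200+28/125→279/1000; 279/1000+177/500→633/1000; 367/1000+633/1000→1. L = 239/125 ≈ 1.9120.
L − H = 1.9120 − 1.7747 = 0.137 bits.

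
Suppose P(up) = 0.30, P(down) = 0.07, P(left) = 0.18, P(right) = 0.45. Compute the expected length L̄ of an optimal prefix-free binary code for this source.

1.8 bits/symbol

Repeatedly combine the two least-probable nodes; the expected code length is the sum of the merged weights.
merge 7/100 + 9/50 → 1/4
merge 1/4 + 3/10 → 11/20
merge 9/20 + 11/20 → 1
L = 1/4 + 11/20 + 1 = 9/5 = 1.8 bits/symbol.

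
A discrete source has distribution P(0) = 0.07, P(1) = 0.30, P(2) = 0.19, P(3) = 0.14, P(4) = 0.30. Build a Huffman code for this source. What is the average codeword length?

2.21 bits/symbol

Repeatedly combine the two least-probable nodes; the expected code length is the sum of the merged weights.
merge 7/100 + 7/50 → 21/100
merge 19/100 + 21/100 → 2/5
merge 3/10 + 3/10 → 3/5
merge 2/5 + 3/5 → 1
L = 21/100 + 2/5 + 3/5 + 1 = 221/100 = 2.21 bits/symbol.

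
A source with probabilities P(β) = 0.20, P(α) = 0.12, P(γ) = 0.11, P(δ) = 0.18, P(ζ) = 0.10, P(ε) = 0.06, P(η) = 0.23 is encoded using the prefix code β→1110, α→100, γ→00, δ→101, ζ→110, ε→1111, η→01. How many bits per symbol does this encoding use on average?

2.92 bits/symbol

L̄ = Σ pᵢ·ℓᵢ = 0.20·4 + 0.12·3 + 0.11·2 + 0.18·3 + 0.10·3 + 0.06·4 + 0.23·2 = 2.92 bits/symbol.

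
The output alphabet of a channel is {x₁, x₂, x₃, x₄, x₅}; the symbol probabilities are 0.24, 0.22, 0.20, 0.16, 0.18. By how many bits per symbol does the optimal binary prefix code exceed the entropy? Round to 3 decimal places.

0.033 bits

Entropy H = −Σ p log₂ p ≈ 2.3074 bits.
Huffman merges: 4/25+9/50→17/50; 1/5+11/50→21/50; 6/25+17/50→29/50; 21/50+29/50→1. L = 117/50 ≈ 2.3400.
L − H = 2.3400 − 2.3074 = 0.033 bits.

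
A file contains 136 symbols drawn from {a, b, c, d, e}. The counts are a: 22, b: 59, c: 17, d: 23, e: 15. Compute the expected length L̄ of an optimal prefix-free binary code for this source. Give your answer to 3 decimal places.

2.132 bits/symbol

Probabilities are the counts divided by 136.
Repeatedly combine the two least-probable nodes; the expected code length is the sum of the merged weights.
merge 15/136 + 1/8 → 4/17
merge 11/68 + 23/136 → 45/136
merge 4/17 + 45/136 → 77/136
merge 59/136 + 77/136 → 1
L = 4/17 + 45/136 + 77/136 + 1 = 145/68 ≈ 2.132 bits/symbol.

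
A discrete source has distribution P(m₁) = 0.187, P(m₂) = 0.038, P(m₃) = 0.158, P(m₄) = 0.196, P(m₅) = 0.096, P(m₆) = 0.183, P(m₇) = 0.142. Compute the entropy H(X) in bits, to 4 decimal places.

2.6858 bits

H = −Σ pᵢ log₂ pᵢ.
−0.187·log₂(0.187) = 0.4523
−0.038·log₂(0.038) = 0.1793
−0.158·log₂(0.158) = 0.4206
−0.196·log₂(0.196) = 0.4608
−0.096·log₂(0.096) = 0.3246
−0.183·log₂(0.183) = 0.4484
−0.142·log₂(0.142) = 0.3999
Sum ≈ 2.6858 → 2.6858 bits.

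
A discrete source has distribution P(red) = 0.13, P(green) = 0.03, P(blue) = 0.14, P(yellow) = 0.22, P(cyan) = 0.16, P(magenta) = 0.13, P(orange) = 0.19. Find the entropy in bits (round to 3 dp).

2.673 bits

H = −Σ pᵢ log₂ pᵢ.
−0.13·log₂(0.13) = 0.3826
−0.03·log₂(0.03) = 0.1518
−0.14·log₂(0.14) = 0.3971
−0.22·log₂(0.22) = 0.4806
−0.16·log₂(0.16) = 0.4230
−0.13·log₂(0.13) = 0.3826
−0.19·log₂(0.19) = 0.4552
Sum ≈ 2.6730 → 2.673 bits.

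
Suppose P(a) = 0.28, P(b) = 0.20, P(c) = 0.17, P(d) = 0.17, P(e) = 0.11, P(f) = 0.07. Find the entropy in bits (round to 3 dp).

H = −Σ pᵢ log₂ pᵢ.
−0.28·log₂(0.28) = 0.5142
−0.20·log₂(0.20) = 0.4644
−0.17·log₂(0.17) = 0.4346
−0.17·log₂(0.17) = 0.4346
−0.11·log₂(0.11) = 0.3503
−0.07·log₂(0.07) = 0.2686
Sum ≈ 2.4666 → 2.467 bits.

2.467 bits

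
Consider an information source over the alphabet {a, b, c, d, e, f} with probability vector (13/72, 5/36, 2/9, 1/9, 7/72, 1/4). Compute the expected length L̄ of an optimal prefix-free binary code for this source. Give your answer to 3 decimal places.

2.528 bits/symbol

Repeatedly combine the two least-probable nodes; the expected code length is the sum of the merged weights.
merge 7/72 + 1/9 → 5/24
merge 5/36 + 13/72 → 23/72
merge 5/24 + 2/9 → 31/72
merge 1/4 + 23/72 → 41/72
merge 31/72 + 41/72 → 1
L = 5/24 + 23/72 + 31/72 + 41/72 + 1 = 91/36 ≈ 2.528 bits/symbol.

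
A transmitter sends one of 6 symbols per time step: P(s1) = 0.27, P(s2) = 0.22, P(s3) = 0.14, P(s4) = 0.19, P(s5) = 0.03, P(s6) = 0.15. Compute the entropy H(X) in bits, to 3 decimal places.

2.405 bits

H = −Σ pᵢ log₂ pᵢ.
−0.27·log₂(0.27) = 0.5100
−0.22·log₂(0.22) = 0.4806
−0.14·log₂(0.14) = 0.3971
−0.19·log₂(0.19) = 0.4552
−0.03·log₂(0.03) = 0.1518
−0.15·log₂(0.15) = 0.4105
Sum ≈ 2.4052 → 2.405 bits.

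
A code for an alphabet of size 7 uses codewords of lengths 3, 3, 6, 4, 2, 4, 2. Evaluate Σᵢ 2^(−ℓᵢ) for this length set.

0.890625

With common denominator 2^6 = 64: Σ 2^(−ℓᵢ) = 8/64 + 8/64 + 1/64 + 4/64 + 16/64 + 4/64 + 16/64 = 57/64 = 0.890625.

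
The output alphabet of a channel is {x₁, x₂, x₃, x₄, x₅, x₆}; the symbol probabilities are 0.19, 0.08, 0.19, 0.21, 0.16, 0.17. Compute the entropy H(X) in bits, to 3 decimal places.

H = −Σ pᵢ log₂ pᵢ.
−0.19·log₂(0.19) = 0.4552
−0.08·log₂(0.08) = 0.2915
−0.19·log₂(0.19) = 0.4552
−0.21·log₂(0.21) = 0.4728
−0.16·log₂(0.16) = 0.4230
−0.17·log₂(0.17) = 0.4346
Sum ≈ 2.5324 → 2.532 bits.

2.532 bits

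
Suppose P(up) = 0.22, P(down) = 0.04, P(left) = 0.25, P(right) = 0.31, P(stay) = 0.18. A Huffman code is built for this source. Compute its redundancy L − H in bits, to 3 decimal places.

Entropy H = −Σ p log₂ p ≈ 2.1354 bits.
Huffman merges: 1/25+9/50→11/50; 11/50+11/50→11/25; 1/4+31/100→14/25; 11/25+14/25→1. L = 111/50 ≈ 2.2200.
L − H = 2.2200 − 2.1354 = 0.085 bits.

0.085 bits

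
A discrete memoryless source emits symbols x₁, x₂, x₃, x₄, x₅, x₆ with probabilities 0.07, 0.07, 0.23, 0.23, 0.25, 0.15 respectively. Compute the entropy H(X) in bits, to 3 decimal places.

2.423 bits

H = −Σ pᵢ log₂ pᵢ.
−0.07·log₂(0.07) = 0.2686
−0.07·log₂(0.07) = 0.2686
−0.23·log₂(0.23) = 0.4877
−0.23·log₂(0.23) = 0.4877
−0.25·log₂(0.25) = 0.5000
−0.15·log₂(0.15) = 0.4105
Sum ≈ 2.4230 → 2.423 bits.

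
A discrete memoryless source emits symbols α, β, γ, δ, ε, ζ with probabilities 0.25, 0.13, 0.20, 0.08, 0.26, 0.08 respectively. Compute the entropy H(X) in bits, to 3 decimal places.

H = −Σ pᵢ log₂ pᵢ.
−0.25·log₂(0.25) = 0.5000
−0.13·log₂(0.13) = 0.3826
−0.20·log₂(0.20) = 0.4644
−0.08·log₂(0.08) = 0.2915
−0.26·log₂(0.26) = 0.5053
−0.08·log₂(0.08) = 0.2915
Sum ≈ 2.4353 → 2.435 bits.

2.435 bits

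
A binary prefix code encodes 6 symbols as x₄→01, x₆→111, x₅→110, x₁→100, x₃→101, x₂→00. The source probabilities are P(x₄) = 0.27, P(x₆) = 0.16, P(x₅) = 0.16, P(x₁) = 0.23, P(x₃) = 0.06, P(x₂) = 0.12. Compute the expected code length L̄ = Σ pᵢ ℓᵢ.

L̄ = Σ pᵢ·ℓᵢ = 0.27·2 + 0.16·3 + 0.16·3 + 0.23·3 + 0.06·3 + 0.12·2 = 2.61 bits/symbol.

2.61 bits/symbol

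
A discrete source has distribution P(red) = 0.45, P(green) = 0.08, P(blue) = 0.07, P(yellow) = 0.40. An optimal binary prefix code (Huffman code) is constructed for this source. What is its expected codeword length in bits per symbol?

Repeatedly combine the two least-probable nodes; the expected code length is the sum of the merged weights.
merge 7/100 + 2/25 → 3/20
merge 3/20 + 2/5 → 11/20
merge 9/20 + 11/20 → 1
L = 3/20 + 11/20 + 1 = 17/10 = 1.7 bits/symbol.

1.7 bits/symbol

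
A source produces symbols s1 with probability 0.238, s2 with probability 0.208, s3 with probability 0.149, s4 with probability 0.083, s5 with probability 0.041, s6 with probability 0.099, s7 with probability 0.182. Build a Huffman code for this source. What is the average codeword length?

Repeatedly combine the two least-probable nodes; the expected code length is the sum of the merged weights.
merge 41/1000 + 83/1000 → 31/250
merge 99/1000 + 31/250 → 223/1000
merge 149/1000 + 91/500 → 331/1000
merge 26/125 + 223/1000 → 431/1000
merge 119/500 + 331/1000 → 569/1000
merge 431/1000 + 569/1000 → 1
L = 31/250 + 223/1000 + 331/1000 + 431/1000 + 569/1000 + 1 = 1339/500 = 2.678 bits/symbol.

2.678 bits/symbol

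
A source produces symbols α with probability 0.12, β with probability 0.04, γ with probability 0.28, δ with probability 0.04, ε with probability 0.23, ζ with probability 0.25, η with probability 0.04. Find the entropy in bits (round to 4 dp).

H = −Σ pᵢ log₂ pᵢ.
−0.12·log₂(0.12) = 0.3671
−0.04·log₂(0.04) = 0.1858
−0.28·log₂(0.28) = 0.5142
−0.04·log₂(0.04) = 0.1858
−0.23·log₂(0.23) = 0.4877
−0.25·log₂(0.25) = 0.5000
−0.04·log₂(0.04) = 0.1858
Sum ≈ 2.4262 → 2.4262 bits.

2.4262 bits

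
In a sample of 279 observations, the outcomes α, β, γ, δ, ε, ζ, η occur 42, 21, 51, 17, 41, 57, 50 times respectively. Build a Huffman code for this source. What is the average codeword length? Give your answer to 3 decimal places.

2.749 bits/symbol

Probabilities are the counts divided by 279.
Repeatedly combine the two least-probable nodes; the expected code length is the sum of the merged weights.
merge 17/279 + 7/93 → 38/279
merge 38/279 + 41/279 → 79/279
merge 14/93 + 50/279 → 92/279
merge 17/93 + 19/93 → 12/31
merge 79/279 + 92/279 → 19/31
merge 12/31 + 19/31 → 1
L = 38/279 + 79/279 + 92/279 + 12/31 + 19/31 + 1 = 767/279 ≈ 2.749 bits/symbol.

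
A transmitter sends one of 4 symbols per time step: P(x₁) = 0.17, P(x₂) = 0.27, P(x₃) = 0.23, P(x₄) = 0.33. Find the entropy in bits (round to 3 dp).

H = −Σ pᵢ log₂ pᵢ.
−0.17·log₂(0.17) = 0.4346
−0.27·log₂(0.27) = 0.5100
−0.23·log₂(0.23) = 0.4877
−0.33·log₂(0.33) = 0.5278
Sum ≈ 1.9601 → 1.960 bits.

1.960 bits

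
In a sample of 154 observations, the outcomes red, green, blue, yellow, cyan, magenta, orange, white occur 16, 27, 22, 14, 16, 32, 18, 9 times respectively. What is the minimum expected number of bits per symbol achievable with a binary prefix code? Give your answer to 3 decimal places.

Probabilities are the counts divided by 154.
Repeatedly combine the two least-probable nodes; the expected code length is the sum of the merged weights.
merge 9/154 + 1/11 → 23/154
merge 8/77 + 8/77 → 16/77
merge 9/77 + 1/7 → 20/77
merge 23/154 + 27/154 → 25/77
merge 16/77 + 16/77 → 32/77
merge 20/77 + 25/77 → 45/77
merge 32/77 + 45/77 → 1
L = 23/154 + 16/77 + 20/77 + 25/77 + 32/77 + 45/77 + 1 = 453/154 ≈ 2.942 bits/symbol.

2.942 bits/symbol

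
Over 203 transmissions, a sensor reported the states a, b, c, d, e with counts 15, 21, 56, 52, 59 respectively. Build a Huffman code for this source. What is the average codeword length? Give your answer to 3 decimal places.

Probabilities are the counts divided by 203.
Repeatedly combine the two least-probable nodes; the expected code length is the sum of the merged weights.
merge 15/203 + 3/29 → 36/203
merge 36/203 + 52/203 → 88/203
merge 8/29 + 59/203 → 115/203
merge 88/203 + 115/203 → 1
L = 36/203 + 88/203 + 115/203 + 1 = 442/203 ≈ 2.177 bits/symbol.

2.177 bits/symbol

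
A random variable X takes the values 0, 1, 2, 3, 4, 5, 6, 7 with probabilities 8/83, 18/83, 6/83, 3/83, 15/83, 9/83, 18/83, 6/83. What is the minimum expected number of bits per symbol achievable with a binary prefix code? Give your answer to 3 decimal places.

Repeatedly combine the two least-probable nodes; the expected code length is the sum of the merged weights.
merge 3/83 + 6/83 → 9/83
merge 6/83 + 8/83 → 14/83
merge 9/83 + 9/83 → 18/83
merge 14/83 + 15/83 → 29/83
merge 18/83 + 18/83 → 36/83
merge 18/83 + 29/83 → 47/83
merge 36/83 + 47/83 → 1
L = 9/83 + 14/83 + 18/83 + 29/83 + 36/83 + 47/83 + 1 = 236/83 ≈ 2.843 bits/symbol.

2.843 bits/symbol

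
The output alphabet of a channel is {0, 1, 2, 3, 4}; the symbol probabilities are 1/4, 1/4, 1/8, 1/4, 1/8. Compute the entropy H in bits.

Each probability is a power of 1/2, so log₂(1/p) is an integer.
H = Σ p·log₂(1/p) = 1/4·2 + 1/4·2 + 1/8·3 + 1/4·2 + 1/8·3 = 2.25 bits.

2.25 bits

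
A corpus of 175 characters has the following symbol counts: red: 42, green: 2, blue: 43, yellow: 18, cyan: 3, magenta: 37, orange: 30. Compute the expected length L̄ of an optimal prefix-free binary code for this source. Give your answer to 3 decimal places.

Probabilities are the counts divided by 175.
Repeatedly combine the two least-probable nodes; the expected code length is the sum of the merged weights.
merge 2/175 + 3/175 → 1/35
merge 1/35 + 18/175 → 23/175
merge 23/175 + 6/35 → 53/175
merge 37/175 + 6/25 → 79/175
merge 43/175 + 53/175 → 96/175
merge 79/175 + 96/175 → 1
L = 1/35 + 23/175 + 53/175 + 79/175 + 96/175 + 1 = 431/175 ≈ 2.463 bits/symbol.

2.463 bits/symbol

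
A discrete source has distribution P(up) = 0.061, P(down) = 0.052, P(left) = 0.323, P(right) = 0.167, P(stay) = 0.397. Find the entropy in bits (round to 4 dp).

1.9549 bits

H = −Σ pᵢ log₂ pᵢ.
−0.061·log₂(0.061) = 0.2461
−0.052·log₂(0.052) = 0.2218
−0.323·log₂(0.323) = 0.5266
−0.167·log₂(0.167) = 0.4312
−0.397·log₂(0.397) = 0.5291
Sum ≈ 1.9549 → 1.9549 bits.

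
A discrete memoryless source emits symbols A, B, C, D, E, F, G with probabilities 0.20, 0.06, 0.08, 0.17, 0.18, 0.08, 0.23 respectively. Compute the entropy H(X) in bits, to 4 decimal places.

H = −Σ pᵢ log₂ pᵢ.
−0.20·log₂(0.20) = 0.4644
−0.06·log₂(0.06) = 0.2435
−0.08·log₂(0.08) = 0.2915
−0.17·log₂(0.17) = 0.4346
−0.18·log₂(0.18) = 0.4453
−0.08·log₂(0.08) = 0.2915
−0.23·log₂(0.23) = 0.4877
Sum ≈ 2.6585 → 2.6585 bits.

2.6585 bits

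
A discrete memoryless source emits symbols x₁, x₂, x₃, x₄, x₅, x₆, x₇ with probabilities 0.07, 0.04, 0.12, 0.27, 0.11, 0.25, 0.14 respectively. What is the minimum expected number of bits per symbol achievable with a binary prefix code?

Repeatedly combine the two least-probable nodes; the expected code length is the sum of the merged weights.
merge 1/25 + 7/100 → 11/100
merge 11/100 + 11/100 → 11/50
merge 3/25 + 7/50 → 13/50
merge 11/50 + 1/4 → 47/100
merge 13/50 + 27/100 → 53/100
merge 47/100 + 53/100 → 1
L = 11/100 + 11/50 + 13/50 + 47/100 + 53/100 + 1 = 259/100 = 2.59 bits/symbol.

2.59 bits/symbol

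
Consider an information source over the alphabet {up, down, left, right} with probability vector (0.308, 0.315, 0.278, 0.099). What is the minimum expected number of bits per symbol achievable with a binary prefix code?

2 bits/symbol

Repeatedly combine the two least-probable nodes; the expected code length is the sum of the merged weights.
merge 99/1000 + 139/500 → 377/1000
merge 77/250 + 63/200 → 623/1000
merge 377/1000 + 623/1000 → 1
L = 377/1000 + 623/1000 + 1 = 2 bits/symbol.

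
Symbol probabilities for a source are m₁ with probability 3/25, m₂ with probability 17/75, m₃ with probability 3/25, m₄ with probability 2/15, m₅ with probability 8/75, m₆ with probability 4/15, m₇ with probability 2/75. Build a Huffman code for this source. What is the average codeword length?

Repeatedly combine the two least-probable nodes; the expected code length is the sum of the merged weights.
merge 2/75 + 8/75 → 2/15
merge 3/25 + 3/25 → 6/25
merge 2/15 + 2/15 → 4/15
merge 17/75 + 6/25 → 7/15
merge 4/15 + 4/15 → 8/15
merge 7/15 + 8/15 → 1
L = 2/15 + 6/25 + 4/15 + 7/15 + 8/15 + 1 = 66/25 = 2.64 bits/symbol.

2.64 bits/symbol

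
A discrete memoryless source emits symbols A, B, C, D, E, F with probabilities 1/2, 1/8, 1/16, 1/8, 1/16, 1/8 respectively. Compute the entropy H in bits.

2.125 bits

Each probability is a power of 1/2, so log₂(1/p) is an integer.
H = Σ p·log₂(1/p) = 1/2·1 + 1/8·3 + 1/16·4 + 1/8·3 + 1/16·4 + 1/8·3 = 2.125 bits.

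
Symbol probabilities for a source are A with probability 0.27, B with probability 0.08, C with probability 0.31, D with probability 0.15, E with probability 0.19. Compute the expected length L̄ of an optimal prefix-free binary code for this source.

Repeatedly combine the two least-probable nodes; the expected code length is the sum of the merged weights.
merge 2/25 + 3/20 → 23/100
merge 19/100 + 23/100 → 21/50
merge 27/100 + 31/100 → 29/50
merge 21/50 + 29/50 → 1
L = 23/100 + 21/50 + 29/50 + 1 = 223/100 = 2.23 bits/symbol.

2.23 bits/symbol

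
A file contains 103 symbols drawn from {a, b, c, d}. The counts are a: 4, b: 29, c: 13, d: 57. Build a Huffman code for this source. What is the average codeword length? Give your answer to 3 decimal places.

1.612 bits/symbol

Probabilities are the counts divided by 103.
Repeatedly combine the two least-probable nodes; the expected code length is the sum of the merged weights.
merge 4/103 + 13/103 → 17/103
merge 17/103 + 29/103 → 46/103
merge 46/103 + 57/103 → 1
L = 17/103 + 46/103 + 1 = 166/103 ≈ 1.612 bits/symbol.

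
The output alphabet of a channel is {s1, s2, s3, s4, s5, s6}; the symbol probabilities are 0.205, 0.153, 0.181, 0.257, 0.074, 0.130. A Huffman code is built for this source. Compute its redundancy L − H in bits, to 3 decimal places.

0.044 bits

Entropy H = −Σ p log₂ p ≈ 2.4938 bits.
Huffman merges: 37/500+13/100→51/250; 153/1000+181/1000→167/500; 51/250+41/200→409/1000; 257/1000+167/500→591/1000; 409/1000+591/1000→1. L = 1269/500 ≈ 2.5380.
L − H = 2.5380 − 2.4938 = 0.044 bits.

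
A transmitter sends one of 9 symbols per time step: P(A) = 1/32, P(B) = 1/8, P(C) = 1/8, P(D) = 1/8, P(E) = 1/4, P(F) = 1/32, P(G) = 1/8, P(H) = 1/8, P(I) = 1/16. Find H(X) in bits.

2.9375 bits

Each probability is a power of 1/2, so log₂(1/p) is an integer.
H = Σ p·log₂(1/p) = 1/32·5 + 1/8·3 + 1/8·3 + 1/8·3 + 1/4·2 + 1/32·5 + 1/8·3 + 1/8·3 + 1/16·4 = 2.9375 bits.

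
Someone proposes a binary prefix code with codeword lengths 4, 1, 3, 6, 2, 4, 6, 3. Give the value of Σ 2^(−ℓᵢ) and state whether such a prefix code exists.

1.15625; no

With common denominator 2^6 = 64: Σ 2^(−ℓᵢ) = 4/64 + 32/64 + 8/64 + 1/64 + 16/64 + 4/64 + 1/64 + 8/64 = 74/64 = 1.15625.
Kraft's inequality requires Σ ≤ 1; here Σ = 1.15625 > 1, so no such prefix code exists.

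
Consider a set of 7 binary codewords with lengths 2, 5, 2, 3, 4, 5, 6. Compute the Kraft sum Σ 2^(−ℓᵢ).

0.765625

With common denominator 2^6 = 64: Σ 2^(−ℓᵢ) = 16/64 + 2/64 + 16/64 + 8/64 + 4/64 + 2/64 + 1/64 = 49/64 = 0.765625.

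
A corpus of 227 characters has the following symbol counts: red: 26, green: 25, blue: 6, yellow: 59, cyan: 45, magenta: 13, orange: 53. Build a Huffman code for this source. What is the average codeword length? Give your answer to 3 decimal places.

Probabilities are the counts divided by 227.
Repeatedly combine the two least-probable nodes; the expected code length is the sum of the merged weights.
merge 6/227 + 13/227 → 19/227
merge 19/227 + 25/227 → 44/227
merge 26/227 + 44/227 → 70/227
merge 45/227 + 53/227 → 98/227
merge 59/227 + 70/227 → 129/227
merge 98/227 + 129/227 → 1
L = 19/227 + 44/227 + 70/227 + 98/227 + 129/227 + 1 = 587/227 ≈ 2.586 bits/symbol.

2.586 bits/symbol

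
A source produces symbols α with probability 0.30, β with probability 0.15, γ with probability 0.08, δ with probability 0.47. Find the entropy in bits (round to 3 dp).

H = −Σ pᵢ log₂ pᵢ.
−0.30·log₂(0.30) = 0.5211
−0.15·log₂(0.15) = 0.4105
−0.08·log₂(0.08) = 0.2915
−0.47·log₂(0.47) = 0.5120
Sum ≈ 1.7351 → 1.735 bits.

1.735 bits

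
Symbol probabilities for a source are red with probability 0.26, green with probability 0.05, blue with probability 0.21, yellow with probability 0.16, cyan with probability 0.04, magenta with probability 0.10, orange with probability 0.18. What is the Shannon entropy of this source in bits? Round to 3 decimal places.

H = −Σ pᵢ log₂ pᵢ.
−0.26·log₂(0.26) = 0.5053
−0.05·log₂(0.05) = 0.2161
−0.21·log₂(0.21) = 0.4728
−0.16·log₂(0.16) = 0.4230
−0.04·log₂(0.04) = 0.1858
−0.10·log₂(0.10) = 0.3322
−0.18·log₂(0.18) = 0.4453
Sum ≈ 2.5805 → 2.580 bits.

2.580 bits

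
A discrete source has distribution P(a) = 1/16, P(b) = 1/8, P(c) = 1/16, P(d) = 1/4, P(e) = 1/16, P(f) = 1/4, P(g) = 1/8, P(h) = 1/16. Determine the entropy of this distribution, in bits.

Each probability is a power of 1/2, so log₂(1/p) is an integer.
H = Σ p·log₂(1/p) = 1/16·4 + 1/8·3 + 1/16·4 + 1/4·2 + 1/16·4 + 1/4·2 + 1/8·3 + 1/16·4 = 2.75 bits.

2.75 bits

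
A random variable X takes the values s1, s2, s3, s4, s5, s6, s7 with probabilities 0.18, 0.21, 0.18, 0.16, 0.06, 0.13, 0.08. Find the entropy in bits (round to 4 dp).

2.7041 bits

H = −Σ pᵢ log₂ pᵢ.
−0.18·log₂(0.18) = 0.4453
−0.21·log₂(0.21) = 0.4728
−0.18·log₂(0.18) = 0.4453
−0.16·log₂(0.16) = 0.4230
−0.06·log₂(0.06) = 0.2435
−0.13·log₂(0.13) = 0.3826
−0.08·log₂(0.08) = 0.2915
Sum ≈ 2.7041 → 2.7041 bits.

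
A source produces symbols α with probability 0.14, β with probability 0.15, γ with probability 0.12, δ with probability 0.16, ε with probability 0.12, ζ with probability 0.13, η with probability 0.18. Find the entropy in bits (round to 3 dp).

H = −Σ pᵢ log₂ pᵢ.
−0.14·log₂(0.14) = 0.3971
−0.15·log₂(0.15) = 0.4105
−0.12·log₂(0.12) = 0.3671
−0.16·log₂(0.16) = 0.4230
−0.12·log₂(0.12) = 0.3671
−0.13·log₂(0.13) = 0.3826
−0.18·log₂(0.18) = 0.4453
Sum ≈ 2.7928 → 2.793 bits.

2.793 bits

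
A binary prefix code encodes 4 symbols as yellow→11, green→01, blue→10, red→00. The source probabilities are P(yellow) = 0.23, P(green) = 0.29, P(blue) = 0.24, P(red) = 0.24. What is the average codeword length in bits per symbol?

2 bits/symbol

L̄ = Σ pᵢ·ℓᵢ = 0.23·2 + 0.29·2 + 0.24·2 + 0.24·2 = 2 bits/symbol.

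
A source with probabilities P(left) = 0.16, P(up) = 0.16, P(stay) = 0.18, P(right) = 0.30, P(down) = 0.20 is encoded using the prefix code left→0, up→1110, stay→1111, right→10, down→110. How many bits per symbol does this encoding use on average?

2.72 bits/symbol

L̄ = Σ pᵢ·ℓᵢ = 0.16·1 + 0.16·4 + 0.18·4 + 0.30·2 + 0.20·3 = 2.72 bits/symbol.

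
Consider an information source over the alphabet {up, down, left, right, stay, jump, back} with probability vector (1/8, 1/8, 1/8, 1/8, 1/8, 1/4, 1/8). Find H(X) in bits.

Each probability is a power of 1/2, so log₂(1/p) is an integer.
H = Σ p·log₂(1/p) = 1/8·3 + 1/8·3 + 1/8·3 + 1/8·3 + 1/8·3 + 1/4·2 + 1/8·3 = 2.75 bits.

2.75 bits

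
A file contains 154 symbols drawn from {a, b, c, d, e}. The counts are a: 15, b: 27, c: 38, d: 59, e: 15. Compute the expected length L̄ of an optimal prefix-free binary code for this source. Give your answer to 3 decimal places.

Probabilities are the counts divided by 154.
Repeatedly combine the two least-probable nodes; the expected code length is the sum of the merged weights.
merge 15/154 + 15/154 → 15/77
merge 27/154 + 15/77 → 57/154
merge 19/77 + 57/154 → 95/154
merge 59/154 + 95/154 → 1
L = 15/77 + 57/154 + 95/154 + 1 = 24/11 ≈ 2.182 bits/symbol.

2.182 bits/symbol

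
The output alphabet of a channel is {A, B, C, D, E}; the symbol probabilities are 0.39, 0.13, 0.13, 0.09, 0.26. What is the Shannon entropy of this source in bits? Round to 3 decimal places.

H = −Σ pᵢ log₂ pᵢ.
−0.39·log₂(0.39) = 0.5298
−0.13·log₂(0.13) = 0.3826
−0.13·log₂(0.13) = 0.3826
−0.09·log₂(0.09) = 0.3127
−0.26·log₂(0.26) = 0.5053
Sum ≈ 2.1130 → 2.113 bits.

2.113 bits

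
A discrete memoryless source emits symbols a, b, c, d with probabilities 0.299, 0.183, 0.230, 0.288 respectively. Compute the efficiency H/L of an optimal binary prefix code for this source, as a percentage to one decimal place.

Entropy H = −Σ p log₂ p ≈ 1.9740 bits.
Huffman merges: 183/1000+23/100→413/1000; 36/125+299/1000→587/1000; 413/1000+587/1000→1. L = 2 ≈ 2.0000.
Efficiency = H/L = 1.9740/2.0000 = 98.7%.

98.7%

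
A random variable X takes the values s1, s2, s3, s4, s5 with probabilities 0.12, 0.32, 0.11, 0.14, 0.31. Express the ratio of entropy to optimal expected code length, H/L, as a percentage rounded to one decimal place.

Entropy H = −Σ p log₂ p ≈ 2.1643 bits.
Huffman merges: 11/100+3/25→23/100; 7/50+23/100→37/100; 31/100+8/25→63/100; 37/100+63/100→1. L = 223/100 ≈ 2.2300.
Efficiency = H/L = 2.1643/2.2300 = 97.1%.

97.1%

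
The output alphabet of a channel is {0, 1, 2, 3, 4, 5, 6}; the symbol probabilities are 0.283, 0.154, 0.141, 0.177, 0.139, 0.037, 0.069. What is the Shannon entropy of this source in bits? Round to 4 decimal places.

H = −Σ pᵢ log₂ pᵢ.
−0.283·log₂(0.283) = 0.5154
−0.154·log₂(0.154) = 0.4156
−0.141·log₂(0.141) = 0.3985
−0.177·log₂(0.177) = 0.4422
−0.139·log₂(0.139) = 0.3957
−0.037·log₂(0.037) = 0.1760
−0.069·log₂(0.069) = 0.2662
Sum ≈ 2.6095 → 2.6095 bits.

2.6095 bits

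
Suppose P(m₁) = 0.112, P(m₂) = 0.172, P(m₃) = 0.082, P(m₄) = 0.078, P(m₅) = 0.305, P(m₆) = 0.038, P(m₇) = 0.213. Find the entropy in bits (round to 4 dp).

2.5505 bits

H = −Σ pᵢ log₂ pᵢ.
−0.112·log₂(0.112) = 0.3537
−0.172·log₂(0.172) = 0.4368
−0.082·log₂(0.082) = 0.2959
−0.078·log₂(0.078) = 0.2871
−0.305·log₂(0.305) = 0.5225
−0.038·log₂(0.038) = 0.1793
−0.213·log₂(0.213) = 0.4752
Sum ≈ 2.5505 → 2.5505 bits.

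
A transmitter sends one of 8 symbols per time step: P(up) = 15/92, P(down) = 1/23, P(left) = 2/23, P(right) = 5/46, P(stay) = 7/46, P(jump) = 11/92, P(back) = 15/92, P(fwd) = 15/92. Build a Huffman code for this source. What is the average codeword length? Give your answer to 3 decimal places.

Repeatedly combine the two least-probable nodes; the expected code length is the sum of the merged weights.
merge 1/23 + 2/23 → 3/23
merge 5/46 + 11/92 → 21/92
merge 3/23 + 7/46 → 13/46
merge 15/92 + 15/92 → 15/46
merge 15/92 + 21/92 → 9/23
merge 13/46 + 15/46 → 14/23
merge 9/23 + 14/23 → 1
L = 3/23 + 21/92 + 13/46 + 15/46 + 9/23 + 14/23 + 1 = 273/92 ≈ 2.967 bits/symbol.

2.967 bits/symbol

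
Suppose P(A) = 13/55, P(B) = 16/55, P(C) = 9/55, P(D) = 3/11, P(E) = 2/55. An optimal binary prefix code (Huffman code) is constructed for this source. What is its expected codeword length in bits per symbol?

2.2 bits/symbol

Repeatedly combine the two least-probable nodes; the expected code length is the sum of the merged weights.
merge 2/55 + 9/55 → 1/5
merge 1/5 + 13/55 → 24/55
merge 3/11 + 16/55 → 31/55
merge 24/55 + 31/55 → 1
L = 1/5 + 24/55 + 31/55 + 1 = 11/5 = 2.2 bits/symbol.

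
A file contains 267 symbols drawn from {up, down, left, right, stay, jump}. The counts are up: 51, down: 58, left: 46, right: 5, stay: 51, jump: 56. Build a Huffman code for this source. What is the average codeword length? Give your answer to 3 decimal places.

2.573 bits/symbol

Probabilities are the counts divided by 267.
Repeatedly combine the two least-probable nodes; the expected code length is the sum of the merged weights.
merge 5/267 + 46/267 → 17/89
merge 17/89 + 17/89 → 34/89
merge 17/89 + 56/267 → 107/267
merge 58/267 + 34/89 → 160/267
merge 107/267 + 160/267 → 1
L = 17/89 + 34/89 + 107/267 + 160/267 + 1 = 229/89 ≈ 2.573 bits/symbol.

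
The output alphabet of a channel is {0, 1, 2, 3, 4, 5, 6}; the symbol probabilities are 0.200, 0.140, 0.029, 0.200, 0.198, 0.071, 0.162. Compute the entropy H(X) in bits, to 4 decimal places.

H = −Σ pᵢ log₂ pᵢ.
−0.200·log₂(0.200) = 0.4644
−0.140·log₂(0.140) = 0.3971
−0.029·log₂(0.029) = 0.1481
−0.200·log₂(0.200) = 0.4644
−0.198·log₂(0.198) = 0.4626
−0.071·log₂(0.071) = 0.2709
−0.162·log₂(0.162) = 0.4254
Sum ≈ 2.6330 → 2.6330 bits.

2.6330 bits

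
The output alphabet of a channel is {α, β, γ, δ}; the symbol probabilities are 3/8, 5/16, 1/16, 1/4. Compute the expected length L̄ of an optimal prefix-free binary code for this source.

1.9375 bits/symbol

Repeatedly combine the two least-probable nodes; the expected code length is the sum of the merged weights.
merge 1/16 + 1/4 → 5/16
merge 5/16 + 5/16 → 5/8
merge 3/8 + 5/8 → 1
L = 5/16 + 5/8 + 1 = 31/16 = 1.9375 bits/symbol.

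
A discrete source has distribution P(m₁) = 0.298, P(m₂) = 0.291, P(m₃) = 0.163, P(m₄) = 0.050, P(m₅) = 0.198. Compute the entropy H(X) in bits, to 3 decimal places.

H = −Σ pᵢ log₂ pᵢ.
−0.298·log₂(0.298) = 0.5205
−0.291·log₂(0.291) = 0.5182
−0.163·log₂(0.163) = 0.4266
−0.050·log₂(0.050) = 0.2161
−0.198·log₂(0.198) = 0.4626
Sum ≈ 2.1440 → 2.144 bits.

2.144 bits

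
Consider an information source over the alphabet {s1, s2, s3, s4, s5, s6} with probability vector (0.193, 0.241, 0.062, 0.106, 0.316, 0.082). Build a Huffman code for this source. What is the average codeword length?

Repeatedly combine the two least-probable nodes; the expected code length is the sum of the merged weights.
merge 31/500 + 41/500 → 18/125
merge 53/500 + 18/125 → 1/4
merge 193/1000 + 241/1000 → 217/500
merge 1/4 + 79/250 → 283/500
merge 217/500 + 283/500 → 1
L = 18/125 + 1/4 + 217/500 + 283/500 + 1 = 1197/500 = 2.394 bits/symbol.

2.394 bits/symbol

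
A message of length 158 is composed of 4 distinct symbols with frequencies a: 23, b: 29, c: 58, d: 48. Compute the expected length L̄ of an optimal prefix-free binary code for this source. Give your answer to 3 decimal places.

1.962 bits/symbol

Probabilities are the counts divided by 158.
Repeatedly combine the two least-probable nodes; the expected code length is the sum of the merged weights.
merge 23/158 + 29/158 → 26/79
merge 24/79 + 26/79 → 50/79
merge 29/79 + 50/79 → 1
L = 26/79 + 50/79 + 1 = 155/79 ≈ 1.962 bits/symbol.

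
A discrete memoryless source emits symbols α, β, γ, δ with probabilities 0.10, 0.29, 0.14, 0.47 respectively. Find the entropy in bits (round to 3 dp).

H = −Σ pᵢ log₂ pᵢ.
−0.10·log₂(0.10) = 0.3322
−0.29·log₂(0.29) = 0.5179
−0.14·log₂(0.14) = 0.3971
−0.47·log₂(0.47) = 0.5120
Sum ≈ 1.7592 → 1.759 bits.

1.759 bits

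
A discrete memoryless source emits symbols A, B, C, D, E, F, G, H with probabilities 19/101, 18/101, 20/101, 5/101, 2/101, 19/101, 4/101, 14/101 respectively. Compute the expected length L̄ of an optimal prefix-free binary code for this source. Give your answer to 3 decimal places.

2.782 bits/symbol

Repeatedly combine the two least-probable nodes; the expected code length is the sum of the merged weights.
merge 2/101 + 4/101 → 6/101
merge 5/101 + 6/101 → 11/101
merge 11/101 + 14/101 → 25/101
merge 18/101 + 19/101 → 37/101
merge 19/101 + 20/101 → 39/101
merge 25/101 + 37/101 → 62/101
merge 39/101 + 62/101 → 1
L = 6/101 + 11/101 + 25/101 + 37/101 + 39/101 + 62/101 + 1 = 281/101 ≈ 2.782 bits/symbol.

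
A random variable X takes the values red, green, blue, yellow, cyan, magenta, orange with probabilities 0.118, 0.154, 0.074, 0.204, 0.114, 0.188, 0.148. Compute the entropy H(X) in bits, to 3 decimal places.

H = −Σ pᵢ log₂ pᵢ.
−0.118·log₂(0.118) = 0.3638
−0.154·log₂(0.154) = 0.4156
−0.074·log₂(0.074) = 0.2780
−0.204·log₂(0.204) = 0.4678
−0.114·log₂(0.114) = 0.3571
−0.188·log₂(0.188) = 0.4533
−0.148·log₂(0.148) = 0.4079
Sum ≈ 2.7437 → 2.744 bits.

2.744 bits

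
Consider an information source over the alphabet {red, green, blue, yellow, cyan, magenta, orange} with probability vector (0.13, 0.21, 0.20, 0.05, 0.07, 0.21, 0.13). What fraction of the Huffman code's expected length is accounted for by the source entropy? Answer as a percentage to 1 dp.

98.5%

Entropy H = −Σ p log₂ p ≈ 2.6600 bits.
Huffman merges: 1/20+7/100→3/25; 3/25+13/100→1/4; 13/100+1/5→33/100; 21/100+21/100→21/50; 1/4+33/100→29/50; 21/50+29/50→1. L = 27/10 ≈ 2.7000.
Efficiency = H/L = 2.6600/2.7000 = 98.5%.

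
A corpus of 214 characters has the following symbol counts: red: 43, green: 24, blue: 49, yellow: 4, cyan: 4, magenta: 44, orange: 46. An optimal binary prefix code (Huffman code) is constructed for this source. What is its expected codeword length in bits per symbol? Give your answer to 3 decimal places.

2.537 bits/symbol

Probabilities are the counts divided by 214.
Repeatedly combine the two least-probable nodes; the expected code length is the sum of the merged weights.
merge 2/107 + 2/107 → 4/107
merge 4/107 + 12/107 → 16/107
merge 16/107 + 43/214 → 75/214
merge 22/107 + 23/107 → 45/107
merge 49/214 + 75/214 → 62/107
merge 45/107 + 62/107 → 1
L = 4/107 + 16/107 + 75/214 + 45/107 + 62/107 + 1 = 543/214 ≈ 2.537 bits/symbol.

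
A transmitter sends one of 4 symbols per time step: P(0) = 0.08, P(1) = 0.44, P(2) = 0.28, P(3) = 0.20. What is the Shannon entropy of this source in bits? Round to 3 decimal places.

H = −Σ pᵢ log₂ pᵢ.
−0.08·log₂(0.08) = 0.2915
−0.44·log₂(0.44) = 0.5211
−0.28·log₂(0.28) = 0.5142
−0.20·log₂(0.20) = 0.4644
Sum ≈ 1.7913 → 1.791 bits.

1.791 bits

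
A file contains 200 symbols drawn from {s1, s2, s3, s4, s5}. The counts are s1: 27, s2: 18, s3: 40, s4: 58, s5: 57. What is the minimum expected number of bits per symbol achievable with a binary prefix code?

Probabilities are the counts divided by 200.
Repeatedly combine the two least-probable nodes; the expected code length is the sum of the merged weights.
merge 9/100 + 27/200 → 9/40
merge 1/5 + 9/40 → 17/40
merge 57/200 + 29/100 → 23/40
merge 17/40 + 23/40 → 1
L = 9/40 + 17/40 + 23/40 + 1 = 89/40 = 2.225 bits/symbol.

2.225 bits/symbol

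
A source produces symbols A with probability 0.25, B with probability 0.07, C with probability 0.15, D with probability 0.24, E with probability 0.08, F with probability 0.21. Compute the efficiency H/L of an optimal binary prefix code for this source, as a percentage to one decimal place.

Entropy H = −Σ p log₂ p ≈ 2.4376 bits.
Huffman merges: 7/100+2/25→3/20; 3/20+3/20→3/10; 21/100+6/25→9/20; 1/4+3/10→11/20; 9/20+11/20→1. L = 49/20 ≈ 2.4500.
Efficiency = H/L = 2.4376/2.4500 = 99.5%.

99.5%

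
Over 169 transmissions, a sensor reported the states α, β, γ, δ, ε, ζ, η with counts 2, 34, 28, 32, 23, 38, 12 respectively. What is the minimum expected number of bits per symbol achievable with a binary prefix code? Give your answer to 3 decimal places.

Probabilities are the counts divided by 169.
Repeatedly combine the two least-probable nodes; the expected code length is the sum of the merged weights.
merge 2/169 + 12/169 → 14/169
merge 14/169 + 23/169 → 37/169
merge 28/169 + 32/169 → 60/169
merge 34/169 + 37/169 → 71/169
merge 38/169 + 60/169 → 98/169
merge 71/169 + 98/169 → 1
L = 14/169 + 37/169 + 60/169 + 71/169 + 98/169 + 1 = 449/169 ≈ 2.657 bits/symbol.

2.657 bits/symbol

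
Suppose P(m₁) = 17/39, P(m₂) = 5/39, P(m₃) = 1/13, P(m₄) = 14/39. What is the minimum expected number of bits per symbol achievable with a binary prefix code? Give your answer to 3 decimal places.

1.769 bits/symbol

Repeatedly combine the two least-probable nodes; the expected code length is the sum of the merged weights.
merge 1/13 + 5/39 → 8/39
merge 8/39 + 14/39 → 22/39
merge 17/39 + 22/39 → 1
L = 8/39 + 22/39 + 1 = 23/13 ≈ 1.769 bits/symbol.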